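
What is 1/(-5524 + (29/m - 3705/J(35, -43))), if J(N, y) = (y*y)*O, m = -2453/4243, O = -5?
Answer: -4535597/25280334058 ≈ -0.00017941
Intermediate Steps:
m = -2453/4243 (m = -2453*1/4243 = -2453/4243 ≈ -0.57813)
J(N, y) = -5*y² (J(N, y) = (y*y)*(-5) = y²*(-5) = -5*y²)
1/(-5524 + (29/m - 3705/J(35, -43))) = 1/(-5524 + (29/(-2453/4243) - 3705/((-5*(-43)²)))) = 1/(-5524 + (29*(-4243/2453) - 3705/((-5*1849)))) = 1/(-5524 + (-123047/2453 - 3705/(-9245))) = 1/(-5524 + (-123047/2453 - 3705*(-1/9245))) = 1/(-5524 + (-123047/2453 + 741/1849)) = 1/(-5524 - 225696230/4535597) = 1/(-25280334058/4535597) = -4535597/25280334058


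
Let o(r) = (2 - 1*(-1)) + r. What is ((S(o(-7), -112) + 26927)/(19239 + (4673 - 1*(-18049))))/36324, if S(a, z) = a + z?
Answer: 993/56451532 ≈ 1.7590e-5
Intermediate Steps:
o(r) = 3 + r (o(r) = (2 + 1) + r = 3 + r)
((S(o(-7), -112) + 26927)/(19239 + (4673 - 1*(-18049))))/36324 = ((((3 - 7) - 112) + 26927)/(19239 + (4673 - 1*(-18049))))/36324 = (((-4 - 112) + 26927)/(19239 + (4673 + 18049)))*(1/36324) = ((-116 + 26927)/(19239 + 22722))*(1/36324) = (26811/41961)*(1/36324) = (26811*(1/41961))*(1/36324) = (8937/13987)*(1/36324) = 993/56451532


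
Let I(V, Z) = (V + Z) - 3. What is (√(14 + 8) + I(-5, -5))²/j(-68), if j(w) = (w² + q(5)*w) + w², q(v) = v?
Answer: (13 - √22)²/8908 ≈ 0.0077514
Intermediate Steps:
I(V, Z) = -3 + V + Z
j(w) = 2*w² + 5*w (j(w) = (w² + 5*w) + w² = 2*w² + 5*w)
(√(14 + 8) + I(-5, -5))²/j(-68) = (√(14 + 8) + (-3 - 5 - 5))²/((-68*(5 + 2*(-68)))) = (√22 - 13)²/((-68*(5 - 136))) = (-13 + √22)²/((-68*(-131))) = (-13 + √22)²/8908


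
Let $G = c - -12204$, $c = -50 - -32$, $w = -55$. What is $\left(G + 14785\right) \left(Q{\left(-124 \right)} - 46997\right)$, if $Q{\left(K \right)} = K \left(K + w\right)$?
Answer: $-668907771$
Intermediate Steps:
$Q{\left(K \right)} = K \left(-55 + K\right)$ ($Q{\left(K \right)} = K \left(K - 55\right) = K \left(-55 + K\right)$)
$c = -18$ ($c = -50 + 32 = -18$)
$G = 12186$ ($G = -18 - -12204 = -18 + 12204 = 12186$)
$\left(G + 14785\right) \left(Q{\left(-124 \right)} - 46997\right) = \left(12186 + 14785\right) \left(- 124 \left(-55 - 124\right) - 46997\right) = 26971 \left(\left(-124\right) \left(-179\right) - 46997\right) = 26971 \left(22196 - 46997\right) = 26971 \left(-24801\right) = -668907771$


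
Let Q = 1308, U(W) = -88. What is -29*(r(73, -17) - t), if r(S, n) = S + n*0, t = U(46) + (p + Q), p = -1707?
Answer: -16240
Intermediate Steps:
t = -487 (t = -88 + (-1707 + 1308) = -88 - 399 = -487)
r(S, n) = S (r(S, n) = S + 0 = S)
-29*(r(73, -17) - t) = -29*(73 - 1*(-487)) = -29*(73 + 487) = -29*560 = -16240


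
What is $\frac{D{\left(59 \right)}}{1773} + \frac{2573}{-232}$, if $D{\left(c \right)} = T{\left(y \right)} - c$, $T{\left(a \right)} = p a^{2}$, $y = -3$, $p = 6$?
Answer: $- \frac{4563089}{411336} \approx -11.093$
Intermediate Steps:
$T{\left(a \right)} = 6 a^{2}$
$D{\left(c \right)} = 54 - c$ ($D{\left(c \right)} = 6 \left(-3\right)^{2} - c = 6 \cdot 9 - c = 54 - c$)
$\frac{D{\left(59 \right)}}{1773} + \frac{2573}{-232} = \frac{54 - 59}{1773} + \frac{2573}{-232} = \left(54 - 59\right) \frac{1}{1773} + 2573 \left(- \frac{1}{232}\right) = \left(-5\right) \frac{1}{1773} - \frac{2573}{232} = - \frac{5}{1773} - \frac{2573}{232} = - \frac{4563089}{411336}$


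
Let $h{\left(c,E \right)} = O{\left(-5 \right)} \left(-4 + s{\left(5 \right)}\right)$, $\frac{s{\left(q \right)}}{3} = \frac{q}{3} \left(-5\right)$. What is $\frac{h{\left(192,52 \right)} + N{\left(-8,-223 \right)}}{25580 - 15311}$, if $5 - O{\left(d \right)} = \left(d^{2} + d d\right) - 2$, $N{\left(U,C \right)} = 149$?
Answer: $\frac{1396}{10269} \approx 0.13594$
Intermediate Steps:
$O{\left(d \right)} = 7 - 2 d^{2}$ ($O{\left(d \right)} = 5 - \left(\left(d^{2} + d d\right) - 2\right) = 5 - \left(\left(d^{2} + d^{2}\right) - 2\right) = 5 - \left(2 d^{2} - 2\right) = 5 - \left(-2 + 2 d^{2}\right) = 7 - 2 d^{2}$)
$s{\left(q \right)} = - 5 q$ ($s{\left(q \right)} = 3 \frac{q}{3} \left(-5\right) = 3 \left(- \frac{5 q}{3}\right) = - 5 q$)
$h{\left(c,E \right)} = 1247$ ($h{\left(c,E \right)} = \left(7 - 2 \left(-5\right)^{2}\right) \left(-4 - 25\right) = \left(7 - 50\right) \left(-4 - 25\right) = \left(7 - 50\right) \left(-29\right) = \left(-43\right) \left(-29\right) = 1247$)
$\frac{h{\left(192,52 \right)} + N{\left(-8,-223 \right)}}{25580 - 15311} = \frac{1247 + 149}{25580 - 15311} = \frac{1396}{10269}$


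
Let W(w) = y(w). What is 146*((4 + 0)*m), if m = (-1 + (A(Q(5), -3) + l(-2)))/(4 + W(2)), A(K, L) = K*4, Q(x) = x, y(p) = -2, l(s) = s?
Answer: 4964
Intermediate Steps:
W(w) = -2
A(K, L) = 4*K
m = 17/2 (m = (-1 + (4*5 - 2))/(4 - 2) = (-1 + (20 - 2))/2 = (-1 + 18)*(½) = 17*(½) = 17/2 ≈ 8.5000)
146*((4 + 0)*m) = 146*((4 + 0)*(17/2)) = 146*(4*(17/2)) = 146*34 = 4964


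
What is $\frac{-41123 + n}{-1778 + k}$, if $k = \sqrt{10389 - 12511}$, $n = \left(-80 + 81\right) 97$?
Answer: $\frac{36472114}{1581703} + \frac{20513 i \sqrt{2122}}{1581703} \approx 23.059 + 0.59742 i$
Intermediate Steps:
$n = 97$ ($n = 1 \cdot 97 = 97$)
$k = i \sqrt{2122}$ ($k = \sqrt{-2122} = i \sqrt{2122} \approx 46.065 i$)
$\frac{-41123 + n}{-1778 + k} = \frac{-41123 + 97}{-1778 + i \sqrt{2122}} = - \frac{41026}{-1778 + i \sqrt{2122}}$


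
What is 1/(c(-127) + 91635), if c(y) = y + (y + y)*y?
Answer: 1/123766 ≈ 8.0798e-6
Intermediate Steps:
c(y) = y + 2*y**2 (c(y) = y + (2*y)*y = y + 2*y**2)
1/(c(-127) + 91635) = 1/(-127*(1 + 2*(-127)) + 91635) = 1/(-127*(1 - 254) + 91635) = 1/(-127*(-253) + 91635) = 1/(32131 + 91635) = 1/123766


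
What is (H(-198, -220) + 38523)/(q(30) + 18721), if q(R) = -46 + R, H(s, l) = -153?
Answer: 2558/1247 ≈ 2.0513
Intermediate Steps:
(H(-198, -220) + 38523)/(q(30) + 18721) = (-153 + 38523)/((-46 + 30) + 18721) = 38370/(-16 + 18721) = 38370/18705 = 38370*(1/18705) = 2558/1247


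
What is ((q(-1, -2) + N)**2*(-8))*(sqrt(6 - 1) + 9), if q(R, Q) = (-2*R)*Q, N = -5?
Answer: -5832 - 648*sqrt(5) ≈ -7281.0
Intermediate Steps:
q(R, Q) = -2*Q*R
((q(-1, -2) + N)**2*(-8))*(sqrt(6 - 1) + 9) = ((-2*(-2)*(-1) - 5)**2*(-8))*(sqrt(6 - 1) + 9) = ((-4 - 5)**2*(-8))*(sqrt(5) + 9) = ((-9)**2*(-8))*(9 + sqrt(5)) = (81*(-8))*(9 + sqrt(5)) = -648*(9 + sqrt(5)) = -5832 - 648*sqrt(5)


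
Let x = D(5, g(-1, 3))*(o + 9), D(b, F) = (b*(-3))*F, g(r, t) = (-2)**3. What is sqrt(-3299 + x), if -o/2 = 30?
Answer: I*sqrt(9419) ≈ 97.052*I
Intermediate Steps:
g(r, t) = -8
D(b, F) = -3*F*b (D(b, F) = (-3*b)*F = -3*F*b)
o = -60 (o = -2*30 = -60)
x = -6120 (x = (-3*(-8)*5)*(-60 + 9) = 120*(-51) = -6120)
sqrt(-3299 + x) = sqrt(-3299 - 6120) = sqrt(-9419) = I*sqrt(9419)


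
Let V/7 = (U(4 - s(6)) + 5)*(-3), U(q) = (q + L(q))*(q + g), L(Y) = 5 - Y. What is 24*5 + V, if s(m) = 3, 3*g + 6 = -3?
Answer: 225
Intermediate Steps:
g = -3 (g = -2 + (⅓)*(-3) = -2 - 1 = -3)
U(q) = -15 + 5*q (U(q) = (q + (5 - q))*(q - 3) = 5*(-3 + q) = -15 + 5*q)
V = 105 (V = 7*(((-15 + 5*(4 - 1*3)) + 5)*(-3)) = 7*(((-15 + 5*(4 - 3)) + 5)*(-3)) = 7*(((-15 + 5*1) + 5)*(-3)) = 7*(((-15 + 5) + 5)*(-3)) = 7*((-10 + 5)*(-3)) = 7*(-5*(-3)) = 7*15 = 105)
24*5 + V = 24*5 + 105 = 120 + 105 = 225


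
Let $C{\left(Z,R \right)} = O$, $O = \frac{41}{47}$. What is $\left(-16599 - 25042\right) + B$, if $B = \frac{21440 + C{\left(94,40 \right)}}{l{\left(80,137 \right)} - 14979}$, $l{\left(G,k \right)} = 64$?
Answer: $- \frac{29191556926}{701005} \approx -41642.0$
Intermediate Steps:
$O = \frac{41}{47}$ ($O = 41 \cdot \frac{1}{47} = \frac{41}{47} \approx 0.87234$)
$C{\left(Z,R \right)} = \frac{41}{47}$
$B = - \frac{1007721}{701005}$ ($B = \frac{21440 + \frac{41}{47}}{64 - 14979} = \frac{1007721}{47 \left(-14915\right)} = \frac{1007721}{47} \left(- \frac{1}{14915}\right) = - \frac{1007721}{701005} \approx -1.4375$)
$\left(-16599 - 25042\right) + B = \left(-16599 - 25042\right) - \frac{1007721}{701005} = -41641 - \frac{1007721}{701005} = - \frac{29191556926}{701005}$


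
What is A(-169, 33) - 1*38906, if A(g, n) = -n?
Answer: -38939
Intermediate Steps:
A(-169, 33) - 1*38906 = -1*33 - 1*38906 = -33 - 38906 = -38939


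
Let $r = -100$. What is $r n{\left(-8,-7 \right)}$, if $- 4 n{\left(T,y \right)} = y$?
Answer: $-175$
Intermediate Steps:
$n{\left(T,y \right)} = - \frac{y}{4}$
$r n{\left(-8,-7 \right)} = - 100 \left(\left(- \frac{1}{4}\right) \left(-7\right)\right) = \left(-100\right) \frac{7}{4} = -175$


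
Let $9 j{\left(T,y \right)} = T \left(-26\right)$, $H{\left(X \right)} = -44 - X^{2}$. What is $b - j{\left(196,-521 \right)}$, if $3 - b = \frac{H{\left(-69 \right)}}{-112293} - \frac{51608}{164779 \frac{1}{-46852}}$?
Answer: $- \frac{260985685926074}{18503528247} \approx -14105.0$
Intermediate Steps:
$j{\left(T,y \right)} = - \frac{26 T}{9}$ ($j{\left(T,y \right)} = \frac{T \left(-26\right)}{9} = \frac{\left(-26\right) T}{9} = - \frac{26 T}{9}$)
$b = - \frac{271462794809042}{18503528247}$ ($b = 3 - \left(\frac{-44 - \left(-69\right)^{2}}{-112293} - \frac{51608}{164779 \frac{1}{-46852}}\right) = 3 - \left(\left(-44 - 4761\right) \left(- \frac{1}{112293}\right) - \frac{51608}{164779 \left(- \frac{1}{46852}\right)}\right) = 3 - \left(\left(-44 - 4761\right) \left(- \frac{1}{112293}\right) - \frac{51608}{- \frac{164779}{46852}}\right) = 3 - \left(\left(-4805\right) \left(- \frac{1}{112293}\right) - - \frac{2417938016}{164779}\right) = 3 - \left(\frac{4805}{112293} + \frac{2417938016}{164779}\right) = 3 - \frac{271518305393783}{18503528247} = - \frac{271462794809042}{18503528247} \approx -14671.0$)
$b - j{\left(196,-521 \right)} = - \frac{271462794809042}{18503528247} - \left(- \frac{26}{9}\right) 196 = - \frac{271462794809042}{18503528247} - - \frac{5096}{9} = - \frac{271462794809042}{18503528247} + \frac{5096}{9} = - \frac{260985685926074}{18503528247}$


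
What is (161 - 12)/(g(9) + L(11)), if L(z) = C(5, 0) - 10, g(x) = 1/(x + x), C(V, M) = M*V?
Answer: -2682/179 ≈ -14.983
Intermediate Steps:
g(x) = 1/(2*x)
L(z) = -10 (L(z) = 0*5 - 10 = 0 - 10 = -10)
(161 - 12)/(g(9) + L(11)) = (161 - 12)/((½)/9 - 10) = 149/((½)*(⅑) - 10) = 149/(1/18 - 10) = 149/(-179/18) = 149*(-18/179) = -2682/179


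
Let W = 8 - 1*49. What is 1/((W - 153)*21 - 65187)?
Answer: -1/69261 ≈ -1.4438e-5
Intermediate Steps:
W = -41 (W = 8 - 49 = -41)
1/((W - 153)*21 - 65187) = 1/((-41 - 153)*21 - 65187) = 1/(-194*21 - 65187) = 1/(-4074 - 65187) = 1/(-69261) = -1/69261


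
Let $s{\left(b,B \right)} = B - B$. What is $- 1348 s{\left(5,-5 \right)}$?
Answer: $0$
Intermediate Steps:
$s{\left(b,B \right)} = 0$
$- 1348 s{\left(5,-5 \right)} = \left(-1348\right) 0 = 0$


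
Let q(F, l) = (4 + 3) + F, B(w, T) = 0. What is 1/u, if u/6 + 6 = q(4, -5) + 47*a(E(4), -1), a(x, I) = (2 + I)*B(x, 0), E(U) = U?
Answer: 1/30 ≈ 0.033333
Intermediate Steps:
q(F, l) = 7 + F
a(x, I) = 0 (a(x, I) = (2 + I)*0 = 0)
u = 30 (u = -36 + 6*((7 + 4) + 47*0) = -36 + 6*(11 + 0) = -36 + 6*11 = -36 + 66 = 30)
1/u = 1/30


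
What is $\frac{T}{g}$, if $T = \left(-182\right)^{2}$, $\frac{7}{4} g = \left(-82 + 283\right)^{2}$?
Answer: $\frac{57967}{40401} \approx 1.4348$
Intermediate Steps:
$g = \frac{161604}{7}$ ($g = \frac{4 \left(-82 + 283\right)^{2}}{7} = \frac{4 \cdot 201^{2}}{7} = \frac{4}{7} \cdot 40401 = \frac{161604}{7} \approx 23086.0$)
$T = 33124$
$\frac{T}{g} = \frac{33124}{\frac{161604}{7}} = 33124 \cdot \frac{7}{161604} = \frac{57967}{40401}$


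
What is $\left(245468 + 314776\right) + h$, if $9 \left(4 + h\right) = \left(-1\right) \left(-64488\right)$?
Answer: $\frac{1702216}{3} \approx 5.6741 \cdot 10^{5}$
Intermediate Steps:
$h = \frac{21484}{3}$ ($h = -4 + \frac{\left(-1\right) \left(-64488\right)}{9} = -4 + \frac{1}{9} \cdot 64488 = -4 + \frac{21496}{3} = \frac{21484}{3} \approx 7161.3$)
$\left(245468 + 314776\right) + h = \left(245468 + 314776\right) + \frac{21484}{3} = 560244 + \frac{21484}{3} = \frac{1702216}{3}$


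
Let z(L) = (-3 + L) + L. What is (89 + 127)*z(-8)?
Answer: -4104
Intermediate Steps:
z(L) = -3 + 2*L
(89 + 127)*z(-8) = (89 + 127)*(-3 + 2*(-8)) = 216*(-3 - 16) = 216*(-19) = -4104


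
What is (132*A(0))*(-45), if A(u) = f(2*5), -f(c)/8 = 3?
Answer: 142560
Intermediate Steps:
f(c) = -24 (f(c) = -8*3 = -24)
A(u) = -24
(132*A(0))*(-45) = (132*(-24))*(-45) = -3168*(-45) = 142560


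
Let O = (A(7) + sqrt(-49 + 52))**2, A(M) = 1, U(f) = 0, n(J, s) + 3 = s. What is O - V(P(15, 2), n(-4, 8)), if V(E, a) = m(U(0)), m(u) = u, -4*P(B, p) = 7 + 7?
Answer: (1 + sqrt(3))**2 ≈ 7.4641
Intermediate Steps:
P(B, p) = -7/2 (P(B, p) = -(7 + 7)/4 = -1/4*14 = -7/2)
n(J, s) = -3 + s
V(E, a) = 0
O = (1 + sqrt(3))**2 (O = (1 + sqrt(-49 + 52))**2 = (1 + sqrt(3))**2 ≈ 7.4641)
O - V(P(15, 2), n(-4, 8)) = (1 + sqrt(3))**2 - 1*0 = (1 + sqrt(3))**2 + 0 = (1 + sqrt(3))**2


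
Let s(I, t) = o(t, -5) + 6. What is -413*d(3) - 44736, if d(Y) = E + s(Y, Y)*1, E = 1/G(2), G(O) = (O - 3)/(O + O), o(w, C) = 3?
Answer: -46801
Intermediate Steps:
G(O) = (-3 + O)/(2*O) (G(O) = (-3 + O)/((2*O)) = (-3 + O)*(1/(2*O)) = (-3 + O)/(2*O))
s(I, t) = 9 (s(I, t) = 3 + 6 = 9)
E = -4 (E = 1/((1/2)*(-3 + 2)/2) = 1/((1/2)*(1/2)*(-1)) = 1/(-1/4) = -4)
d(Y) = 5 (d(Y) = -4 + 9*1 = -4 + 9 = 5)
-413*d(3) - 44736 = -413*5 - 44736 = -2065 - 44736 = -46801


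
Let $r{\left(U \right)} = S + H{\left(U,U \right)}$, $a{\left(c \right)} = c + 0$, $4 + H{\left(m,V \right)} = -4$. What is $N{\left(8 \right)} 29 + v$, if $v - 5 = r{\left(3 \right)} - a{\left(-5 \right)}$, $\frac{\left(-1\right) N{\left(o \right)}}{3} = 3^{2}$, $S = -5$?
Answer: $-786$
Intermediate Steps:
$H{\left(m,V \right)} = -8$ ($H{\left(m,V \right)} = -4 - 4 = -8$)
$N{\left(o \right)} = -27$ ($N{\left(o \right)} = - 3 \cdot 3^{2} = \left(-3\right) 9 = -27$)
$a{\left(c \right)} = c$
$r{\left(U \right)} = -13$ ($r{\left(U \right)} = -5 - 8 = -13$)
$v = -3$ ($v = 5 - 8 = -3$)
$N{\left(8 \right)} 29 + v = \left(-27\right) 29 - 3 = -783 - 3 = -786$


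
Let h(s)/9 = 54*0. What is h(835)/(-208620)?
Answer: 0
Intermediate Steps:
h(s) = 0 (h(s) = 9*(54*0) = 9*0 = 0)
h(835)/(-208620) = 0/(-208620) = 0*(-1/208620) = 0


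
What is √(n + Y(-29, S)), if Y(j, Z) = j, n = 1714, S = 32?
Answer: √1685 ≈ 41.049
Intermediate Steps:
√(n + Y(-29, S)) = √(1714 - 29) = √1685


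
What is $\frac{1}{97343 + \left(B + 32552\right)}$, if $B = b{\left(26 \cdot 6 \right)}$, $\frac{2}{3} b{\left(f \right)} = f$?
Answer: $\frac{1}{130129} \approx 7.6847 \cdot 10^{-6}$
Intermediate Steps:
$b{\left(f \right)} = \frac{3 f}{2}$
$B = 234$ ($B = \frac{3 \cdot 26 \cdot 6}{2} = \frac{3}{2} \cdot 156 = 234$)
$\frac{1}{97343 + \left(B + 32552\right)} = \frac{1}{97343 + \left(234 + 32552\right)} = \frac{1}{97343 + 32786} = \frac{1}{130129}$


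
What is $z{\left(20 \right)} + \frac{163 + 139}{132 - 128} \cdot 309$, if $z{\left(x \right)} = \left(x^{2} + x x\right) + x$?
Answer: $\frac{48299}{2} \approx 24150.0$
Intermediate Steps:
$z{\left(x \right)} = x + 2 x^{2}$ ($z{\left(x \right)} = \left(x^{2} + x^{2}\right) + x = 2 x^{2} + x = x + 2 x^{2}$)
$z{\left(20 \right)} + \frac{163 + 139}{132 - 128} \cdot 309 = 20 \left(1 + 2 \cdot 20\right) + \frac{163 + 139}{132 - 128} \cdot 309 = 20 \left(1 + 40\right) + \frac{302}{4} \cdot 309 = 20 \cdot 41 + 302 \cdot \frac{1}{4} \cdot 309 = 820 + \frac{151}{2} \cdot 309 = 820 + \frac{46659}{2} = \frac{48299}{2}$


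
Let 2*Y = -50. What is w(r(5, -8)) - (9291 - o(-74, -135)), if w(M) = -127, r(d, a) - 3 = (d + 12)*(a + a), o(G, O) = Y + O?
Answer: -9578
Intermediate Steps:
Y = -25 (Y = (1/2)*(-50) = -25)
o(G, O) = -25 + O
r(d, a) = 3 + 2*a*(12 + d) (r(d, a) = 3 + (d + 12)*(a + a) = 3 + (12 + d)*(2*a) = 3 + 2*a*(12 + d))
w(r(5, -8)) - (9291 - o(-74, -135)) = -127 - (9291 - (-25 - 135)) = -127 - (9291 - 1*(-160)) = -127 - (9291 + 160) = -127 - 1*9451 = -127 - 9451 = -9578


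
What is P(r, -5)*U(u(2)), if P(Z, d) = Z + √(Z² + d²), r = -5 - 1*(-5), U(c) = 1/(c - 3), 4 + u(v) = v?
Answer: -1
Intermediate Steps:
u(v) = -4 + v
U(c) = 1/(-3 + c)
r = 0 (r = -5 + 5 = 0)
P(r, -5)*U(u(2)) = (0 + √(0² + (-5)²))/(-3 + (-4 + 2)) = (0 + √(0 + 25))/(-3 - 2) = (0 + √25)/(-5) = (0 + 5)*(-⅕) = 5*(-⅕) = -1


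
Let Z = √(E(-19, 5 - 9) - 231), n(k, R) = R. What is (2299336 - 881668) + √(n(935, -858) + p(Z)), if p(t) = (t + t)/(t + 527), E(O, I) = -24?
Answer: 1417668 + √2*√((-226083 - 428*I*√255)/(527 + I*√255)) ≈ 1.4177e+6 + 29.292*I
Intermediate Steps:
Z = I*√255 (Z = √(-24 - 231) = √(-255) = I*√255 ≈ 15.969*I)
p(t) = 2*t/(527 + t) (p(t) = (2*t)/(527 + t) = 2*t/(527 + t))
(2299336 - 881668) + √(n(935, -858) + p(Z)) = (2299336 - 881668) + √(-858 + 2*(I*√255)/(527 + I*√255)) = 1417668 + √(-858 + 2*I*√255/(527 + I*√255))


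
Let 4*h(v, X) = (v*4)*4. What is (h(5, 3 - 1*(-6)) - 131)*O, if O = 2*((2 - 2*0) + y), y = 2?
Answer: -888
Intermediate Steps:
h(v, X) = 4*v (h(v, X) = ((v*4)*4)/4 = ((4*v)*4)/4 = (16*v)/4 = 4*v)
O = 8 (O = 2*((2 - 2*0) + 2) = 2*((2 + 0) + 2) = 2*(2 + 2) = 2*4 = 8)
(h(5, 3 - 1*(-6)) - 131)*O = (4*5 - 131)*8 = (20 - 131)*8 = -111*8 = -888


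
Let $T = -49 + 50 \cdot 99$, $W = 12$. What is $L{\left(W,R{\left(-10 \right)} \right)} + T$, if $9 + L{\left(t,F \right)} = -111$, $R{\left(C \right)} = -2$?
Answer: $4781$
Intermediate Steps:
$L{\left(t,F \right)} = -120$ ($L{\left(t,F \right)} = -9 - 111 = -120$)
$T = 4901$ ($T = -49 + 4950 = 4901$)
$L{\left(W,R{\left(-10 \right)} \right)} + T = -120 + 4901 = 4781$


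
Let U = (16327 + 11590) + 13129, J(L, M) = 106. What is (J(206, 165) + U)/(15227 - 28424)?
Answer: -41152/13197 ≈ -3.1183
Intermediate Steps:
U = 41046 (U = 27917 + 13129 = 41046)
(J(206, 165) + U)/(15227 - 28424) = (106 + 41046)/(15227 - 28424) = 41152/(-13197) = 41152*(-1/13197) = -41152/13197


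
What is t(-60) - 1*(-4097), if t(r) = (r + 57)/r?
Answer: 81941/20 ≈ 4097.0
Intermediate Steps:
t(r) = (57 + r)/r
t(-60) - 1*(-4097) = (57 - 60)/(-60) - 1*(-4097) = -1/60*(-3) + 4097 = 1/20 + 4097 = 81941/20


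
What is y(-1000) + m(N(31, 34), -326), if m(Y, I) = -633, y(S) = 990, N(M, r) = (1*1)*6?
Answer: 357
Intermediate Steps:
N(M, r) = 6 (N(M, r) = 1*6 = 6)
y(-1000) + m(N(31, 34), -326) = 990 - 633 = 357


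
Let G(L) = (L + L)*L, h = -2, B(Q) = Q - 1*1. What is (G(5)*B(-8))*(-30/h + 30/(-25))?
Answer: -6210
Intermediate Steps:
B(Q) = -1 + Q (B(Q) = Q - 1 = -1 + Q)
G(L) = 2*L**2 (G(L) = (2*L)*L = 2*L**2)
(G(5)*B(-8))*(-30/h + 30/(-25)) = ((2*5**2)*(-1 - 8))*(-30/(-2) + 30/(-25)) = ((2*25)*(-9))*(-30*(-1/2) + 30*(-1/25)) = (50*(-9))*(15 - 6/5) = -450*69/5 = -6210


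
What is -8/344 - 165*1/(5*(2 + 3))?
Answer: -1424/215 ≈ -6.6233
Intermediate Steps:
-8/344 - 165*1/(5*(2 + 3)) = -8*1/344 - 165/(5*5) = -1/43 - 165/25 = -1/43 - 165*1/25 = -1/43 - 33/5 = -1424/215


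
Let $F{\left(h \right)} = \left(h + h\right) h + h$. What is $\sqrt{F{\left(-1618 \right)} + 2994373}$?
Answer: $\sqrt{8228603} \approx 2868.6$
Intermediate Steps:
$F{\left(h \right)} = h + 2 h^{2}$ ($F{\left(h \right)} = 2 h h + h = 2 h^{2} + h = h + 2 h^{2}$)
$\sqrt{F{\left(-1618 \right)} + 2994373} = \sqrt{- 1618 \left(1 + 2 \left(-1618\right)\right) + 2994373} = \sqrt{- 1618 \left(1 - 3236\right) + 2994373} = \sqrt{\left(-1618\right) \left(-3235\right) + 2994373} = \sqrt{5234230 + 2994373} = \sqrt{8228603}$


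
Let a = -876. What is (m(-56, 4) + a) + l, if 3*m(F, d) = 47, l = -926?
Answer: -5359/3 ≈ -1786.3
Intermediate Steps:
m(F, d) = 47/3 (m(F, d) = (⅓)*47 = 47/3)
(m(-56, 4) + a) + l = (47/3 - 876) - 926 = -2581/3 - 926 = -5359/3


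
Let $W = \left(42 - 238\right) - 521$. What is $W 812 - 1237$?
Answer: $-583441$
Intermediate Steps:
$W = -717$ ($W = -196 - 521 = -717$)
$W 812 - 1237 = \left(-717\right) 812 - 1237 = -582204 - 1237 = -583441$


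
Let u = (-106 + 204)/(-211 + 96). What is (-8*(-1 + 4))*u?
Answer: 2352/115 ≈ 20.452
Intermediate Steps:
u = -98/115 (u = 98/(-115) = 98*(-1/115) = -98/115 ≈ -0.85217)
(-8*(-1 + 4))*u = -8*(-1 + 4)*(-98/115) = -8*3*(-98/115) = -24*(-98/115) = 2352/115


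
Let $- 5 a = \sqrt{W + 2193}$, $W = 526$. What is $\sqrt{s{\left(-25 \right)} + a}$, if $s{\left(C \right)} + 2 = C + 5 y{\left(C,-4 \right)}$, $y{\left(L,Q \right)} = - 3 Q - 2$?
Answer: $\frac{\sqrt{575 - 5 \sqrt{2719}}}{5} \approx 3.5456$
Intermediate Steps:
$y{\left(L,Q \right)} = -2 - 3 Q$
$s{\left(C \right)} = 48 + C$ ($s{\left(C \right)} = -2 + \left(C + 5 \left(-2 - -12\right)\right) = -2 + \left(C + 5 \left(-2 + 12\right)\right) = -2 + \left(C + 5 \cdot 10\right) = -2 + \left(C + 50\right) = -2 + \left(50 + C\right) = 48 + C$)
$a = - \frac{\sqrt{2719}}{5}$ ($a = - \frac{\sqrt{526 + 2193}}{5} = - \frac{\sqrt{2719}}{5} \approx -10.429$)
$\sqrt{s{\left(-25 \right)} + a} = \sqrt{\left(48 - 25\right) - \frac{\sqrt{2719}}{5}} = \sqrt{23 - \frac{\sqrt{2719}}{5}}$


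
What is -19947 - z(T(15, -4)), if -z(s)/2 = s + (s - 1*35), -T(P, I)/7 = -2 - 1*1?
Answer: -19933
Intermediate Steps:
T(P, I) = 21 (T(P, I) = -7*(-2 - 1*1) = -7*(-2 - 1) = -7*(-3) = 21)
z(s) = 70 - 4*s (z(s) = -2*(s + (s - 1*35)) = -2*(s + (s - 35)) = -2*(s + (-35 + s)) = -2*(-35 + 2*s) = 70 - 4*s)
-19947 - z(T(15, -4)) = -19947 - (70 - 4*21) = -19947 - (70 - 84) = -19947 - 1*(-14) = -19947 + 14 = -19933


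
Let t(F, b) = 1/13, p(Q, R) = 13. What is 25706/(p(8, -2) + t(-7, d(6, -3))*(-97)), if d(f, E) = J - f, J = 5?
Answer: 167089/36 ≈ 4641.4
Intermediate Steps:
d(f, E) = 5 - f
t(F, b) = 1/13
25706/(p(8, -2) + t(-7, d(6, -3))*(-97)) = 25706/(13 + (1/13)*(-97)) = 25706/(13 - 97/13) = 25706/(72/13) = 25706*(13/72) = 167089/36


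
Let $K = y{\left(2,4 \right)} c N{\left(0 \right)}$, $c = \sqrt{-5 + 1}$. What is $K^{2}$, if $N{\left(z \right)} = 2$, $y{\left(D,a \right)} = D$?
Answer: $-64$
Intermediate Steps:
$c = 2 i$ ($c = \sqrt{-4} = 2 i \approx 2.0 i$)
$K = 8 i$ ($K = 2 \cdot 2 i 2 = 4 i 2 = 8 i \approx 8.0 i$)
$K^{2} = \left(8 i\right)^{2} = -64$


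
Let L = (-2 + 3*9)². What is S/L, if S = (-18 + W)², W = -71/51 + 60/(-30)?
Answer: 1190281/1625625 ≈ 0.73220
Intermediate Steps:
W = -173/51 (W = -71*1/51 + 60*(-1/30) = -71/51 - 2 = -173/51 ≈ -3.3922)
L = 625 (L = (-2 + 27)² = 25² = 625)
S = 1190281/2601 (S = (-18 - 173/51)² = (-1091/51)² = 1190281/2601 ≈ 457.62)
S/L = (1190281/2601)/625 = (1190281/2601)*(1/625) = 1190281/1625625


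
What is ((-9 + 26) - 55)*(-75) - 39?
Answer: 2811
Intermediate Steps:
((-9 + 26) - 55)*(-75) - 39 = (17 - 55)*(-75) - 39 = -38*(-75) - 39 = 2850 - 39 = 2811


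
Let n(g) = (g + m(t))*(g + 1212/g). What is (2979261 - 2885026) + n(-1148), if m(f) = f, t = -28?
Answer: 59266507/41 ≈ 1.4455e+6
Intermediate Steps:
n(g) = (-28 + g)*(g + 1212/g) (n(g) = (g - 28)*(g + 1212/g) = (-28 + g)*(g + 1212/g))
(2979261 - 2885026) + n(-1148) = (2979261 - 2885026) + (1212 + (-1148)**2 - 33936/(-1148) - 28*(-1148)) = 94235 + (1212 + 1317904 - 33936*(-1/1148) + 32144) = 94235 + (1212 + 1317904 + 1212/41 + 32144) = 94235 + 55402872/41 = 59266507/41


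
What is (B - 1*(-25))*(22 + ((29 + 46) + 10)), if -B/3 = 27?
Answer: -5992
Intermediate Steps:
B = -81 (B = -3*27 = -81)
(B - 1*(-25))*(22 + ((29 + 46) + 10)) = (-81 - 1*(-25))*(22 + ((29 + 46) + 10)) = (-81 + 25)*(22 + (75 + 10)) = -56*(22 + 85) = -56*107 = -5992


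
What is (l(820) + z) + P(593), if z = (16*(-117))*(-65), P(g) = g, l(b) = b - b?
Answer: 122273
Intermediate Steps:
l(b) = 0
z = 121680 (z = -1872*(-65) = 121680)
(l(820) + z) + P(593) = (0 + 121680) + 593 = 121680 + 593 = 122273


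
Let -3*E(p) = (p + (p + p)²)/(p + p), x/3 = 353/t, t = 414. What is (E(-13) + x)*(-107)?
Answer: -81641/69 ≈ -1183.2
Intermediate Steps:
x = 353/138 (x = 3*(353/414) = 353/138 ≈ 2.5580)
E(p) = -(p + 4*p²)/(6*p) (E(p) = -(p + (p + p)²)/(3*(p + p)) = -(p + (2*p)²)/(3*(2*p)) = -(p + 4*p²)*1/(2*p)/3 = -(p + 4*p²)/(6*p))
(E(-13) + x)*(-107) = ((-⅙ - ⅔*(-13)) + 353/138)*(-107) = ((-⅙ + 26/3) + 353/138)*(-107) = (17/2 + 353/138)*(-107) = (763/69)*(-107) = -81641/69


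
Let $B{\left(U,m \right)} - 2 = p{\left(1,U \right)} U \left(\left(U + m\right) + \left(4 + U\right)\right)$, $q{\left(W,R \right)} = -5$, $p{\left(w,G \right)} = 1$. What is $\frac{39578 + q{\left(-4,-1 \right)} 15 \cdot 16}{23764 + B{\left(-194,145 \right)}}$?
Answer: $\frac{19189}{35066} \approx 0.54722$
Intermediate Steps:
$B{\left(U,m \right)} = 2 + U \left(4 + m + 2 U\right)$ ($B{\left(U,m \right)} = 2 + 1 U \left(\left(U + m\right) + \left(4 + U\right)\right) = 2 + U \left(4 + m + 2 U\right)$)
$\frac{39578 + q{\left(-4,-1 \right)} 15 \cdot 16}{23764 + B{\left(-194,145 \right)}} = \frac{39578 + \left(-5\right) 15 \cdot 16}{23764 + \left(2 + 2 \left(-194\right)^{2} + 4 \left(-194\right) - 28130\right)} = \frac{39578 - 1200}{23764 + \left(2 + 2 \cdot 37636 - 776 - 28130\right)} = \frac{39578 - 1200}{23764 + \left(2 + 75272 - 776 - 28130\right)} = \frac{38378}{23764 + 46368} = \frac{38378}{70132} = 38378 \cdot \frac{1}{70132} = \frac{19189}{35066}$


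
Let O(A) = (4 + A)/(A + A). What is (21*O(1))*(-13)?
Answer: -1365/2 ≈ -682.50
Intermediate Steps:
O(A) = (4 + A)/(2*A) (O(A) = (4 + A)/((2*A)) = (4 + A)*(1/(2*A)) = (4 + A)/(2*A))
(21*O(1))*(-13) = (21*((½)*(4 + 1)/1))*(-13) = (21*((½)*1*5))*(-13) = (21*(5/2))*(-13) = (105/2)*(-13) = -1365/2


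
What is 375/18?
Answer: 125/6 ≈ 20.833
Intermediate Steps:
375/18 = (1/18)*375 = 125/6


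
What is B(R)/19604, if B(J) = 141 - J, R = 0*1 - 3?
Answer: 36/4901 ≈ 0.0073454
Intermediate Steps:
R = -3 (R = 0 - 3 = -3)
B(R)/19604 = (141 - 1*(-3))/19604 = (141 + 3)*(1/19604) = 144*(1/19604) = 36/4901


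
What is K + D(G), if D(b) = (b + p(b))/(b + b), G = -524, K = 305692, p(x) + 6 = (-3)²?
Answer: 320365737/1048 ≈ 3.0569e+5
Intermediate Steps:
p(x) = 3 (p(x) = -6 + (-3)² = -6 + 9 = 3)
D(b) = (3 + b)/(2*b) (D(b) = (b + 3)/(b + b) = (3 + b)/((2*b)) = (3 + b)*(1/(2*b)) = (3 + b)/(2*b))
K + D(G) = 305692 + (½)*(3 - 524)/(-524) = 305692 + (½)*(-1/524)*(-521) = 305692 + 521/1048 = 320365737/1048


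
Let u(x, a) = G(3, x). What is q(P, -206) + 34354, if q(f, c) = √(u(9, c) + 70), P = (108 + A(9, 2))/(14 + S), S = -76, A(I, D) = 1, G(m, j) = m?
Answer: 34354 + √73 ≈ 34363.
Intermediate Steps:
u(x, a) = 3
P = -109/62 (P = (108 + 1)/(14 - 76) = 109/(-62) = 109*(-1/62) = -109/62 ≈ -1.7581)
q(f, c) = √73 (q(f, c) = √(3 + 70) = √73)
q(P, -206) + 34354 = √73 + 34354 = 34354 + √73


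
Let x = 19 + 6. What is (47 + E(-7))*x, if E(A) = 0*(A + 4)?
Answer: 1175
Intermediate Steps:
x = 25
E(A) = 0 (E(A) = 0*(4 + A) = 0)
(47 + E(-7))*x = (47 + 0)*25 = 47*25 = 1175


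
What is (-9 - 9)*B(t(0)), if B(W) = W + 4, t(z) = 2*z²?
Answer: -72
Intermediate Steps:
B(W) = 4 + W
(-9 - 9)*B(t(0)) = (-9 - 9)*(4 + 2*0²) = -18*(4 + 2*0) = -18*(4 + 0) = -18*4 = -72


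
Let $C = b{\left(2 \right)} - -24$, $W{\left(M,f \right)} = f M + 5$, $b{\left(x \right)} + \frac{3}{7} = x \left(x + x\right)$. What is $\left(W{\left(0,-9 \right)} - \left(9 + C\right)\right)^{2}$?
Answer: $\frac{62001}{49} \approx 1265.3$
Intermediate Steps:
$b{\left(x \right)} = - \frac{3}{7} + 2 x^{2}$ ($b{\left(x \right)} = - \frac{3}{7} + x \left(x + x\right) = - \frac{3}{7} + x 2 x = - \frac{3}{7} + 2 x^{2}$)
$W{\left(M,f \right)} = 5 + M f$ ($W{\left(M,f \right)} = M f + 5 = 5 + M f$)
$C = \frac{221}{7}$ ($C = \left(- \frac{3}{7} + 2 \cdot 2^{2}\right) - -24 = \left(- \frac{3}{7} + 2 \cdot 4\right) + 24 = \left(- \frac{3}{7} + 8\right) + 24 = \frac{53}{7} + 24 = \frac{221}{7} \approx 31.571$)
$\left(W{\left(0,-9 \right)} - \left(9 + C\right)\right)^{2} = \left(\left(5 + 0 \left(-9\right)\right) - \frac{284}{7}\right)^{2} = \left(\left(5 + 0\right) - \frac{284}{7}\right)^{2} = \left(5 - \frac{284}{7}\right)^{2} = \left(- \frac{249}{7}\right)^{2} = \frac{62001}{49}$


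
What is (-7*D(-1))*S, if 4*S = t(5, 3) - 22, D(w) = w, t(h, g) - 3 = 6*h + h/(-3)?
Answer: 49/3 ≈ 16.333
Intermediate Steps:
t(h, g) = 3 + 17*h/3 (t(h, g) = 3 + (6*h + h/(-3)) = 3 + (6*h + h*(-⅓)) = 3 + (6*h - h/3) = 3 + 17*h/3)
S = 7/3 (S = ((3 + (17/3)*5) - 22)/4 = ((3 + 85/3) - 22)/4 = (94/3 - 22)/4 = (¼)*(28/3) = 7/3 ≈ 2.3333)
(-7*D(-1))*S = -7*(-1)*(7/3) = 7*(7/3) = 49/3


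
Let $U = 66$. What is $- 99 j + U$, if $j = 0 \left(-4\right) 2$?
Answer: $66$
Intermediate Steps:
$j = 0$ ($j = 0 \cdot 2 = 0$)
$- 99 j + U = \left(-99\right) 0 + 66 = 0 + 66 = 66$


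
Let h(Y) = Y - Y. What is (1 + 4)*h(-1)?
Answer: 0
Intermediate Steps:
h(Y) = 0
(1 + 4)*h(-1) = (1 + 4)*0 = 5*0 = 0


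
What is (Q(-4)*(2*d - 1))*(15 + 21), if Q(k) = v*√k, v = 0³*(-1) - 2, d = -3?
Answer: 1008*I ≈ 1008.0*I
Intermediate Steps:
v = -2 (v = 0*(-1) - 2 = 0 - 2 = -2)
Q(k) = -2*√k
(Q(-4)*(2*d - 1))*(15 + 21) = ((-4*I)*(2*(-3) - 1))*(15 + 21) = ((-4*I)*(-6 - 1))*36 = (-4*I*(-7))*36 = (28*I)*36 = 1008*I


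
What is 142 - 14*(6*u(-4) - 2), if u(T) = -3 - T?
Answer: 86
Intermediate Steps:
142 - 14*(6*u(-4) - 2) = 142 - 14*(6*(-3 - 1*(-4)) - 2) = 142 - 14*(6*(-3 + 4) - 2) = 142 - 14*(6*1 - 2) = 142 - 14*(6 - 2) = 142 - 14*4 = 142 - 56 = 86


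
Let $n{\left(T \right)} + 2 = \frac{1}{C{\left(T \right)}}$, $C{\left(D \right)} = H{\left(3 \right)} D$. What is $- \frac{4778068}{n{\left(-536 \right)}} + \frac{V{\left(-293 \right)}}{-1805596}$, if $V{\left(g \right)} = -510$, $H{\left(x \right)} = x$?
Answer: $\frac{6936317417516847}{2904301166} \approx 2.3883 \cdot 10^{6}$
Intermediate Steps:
$C{\left(D \right)} = 3 D$
$n{\left(T \right)} = -2 + \frac{1}{3 T}$
$- \frac{4778068}{n{\left(-536 \right)}} + \frac{V{\left(-293 \right)}}{-1805596} = - \frac{4778068}{-2 + \frac{1}{3 \left(-536\right)}} - \frac{510}{-1805596} = - \frac{4778068}{-2 + \frac{1}{3} \left(- \frac{1}{536}\right)} - - \frac{255}{902798} = - \frac{4778068}{-2 - \frac{1}{1608}} + \frac{255}{902798} = - \frac{4778068}{- \frac{3217}{1608}} + \frac{255}{902798} = \left(-4778068\right) \left(- \frac{1608}{3217}\right) + \frac{255}{902798} = \frac{7683133344}{3217} + \frac{255}{902798} = \frac{6936317417516847}{2904301166}$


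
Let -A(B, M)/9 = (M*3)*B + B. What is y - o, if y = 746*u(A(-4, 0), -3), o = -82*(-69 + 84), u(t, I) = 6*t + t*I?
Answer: 81798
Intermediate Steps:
A(B, M) = -9*B - 27*B*M (A(B, M) = -9*((M*3)*B + B) = -9*((3*M)*B + B) = -9*(3*B*M + B) = -9*(B + 3*B*M) = -9*B - 27*B*M)
u(t, I) = 6*t + I*t
o = -1230 (o = -82*15 = -1230)
y = 80568 (y = 746*((-9*(-4)*(1 + 3*0))*(6 - 3)) = 746*(-9*(-4)*(1 + 0)*3) = 746*(-9*(-4)*1*3) = 746*(36*3) = 746*108 = 80568)
y - o = 80568 - 1*(-1230) = 80568 + 1230 = 81798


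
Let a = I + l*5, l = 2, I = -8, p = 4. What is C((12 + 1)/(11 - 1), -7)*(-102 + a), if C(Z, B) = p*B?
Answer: 2800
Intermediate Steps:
a = 2 (a = -8 + 2*5 = -8 + 10 = 2)
C(Z, B) = 4*B
C((12 + 1)/(11 - 1), -7)*(-102 + a) = (4*(-7))*(-102 + 2) = -28*(-100) = 2800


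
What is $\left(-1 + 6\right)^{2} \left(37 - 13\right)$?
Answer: $600$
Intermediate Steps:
$\left(-1 + 6\right)^{2} \left(37 - 13\right) = 5^{2} \left(37 - 13\right) = 25 \left(37 - 13\right) = 25 \cdot 24 = 600$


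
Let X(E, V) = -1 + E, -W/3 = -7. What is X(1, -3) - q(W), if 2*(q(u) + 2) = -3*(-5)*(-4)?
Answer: 32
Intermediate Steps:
W = 21 (W = -3*(-7) = 21)
q(u) = -32 (q(u) = -2 + (-3*(-5)*(-4))/2 = -2 + (15*(-4))/2 = -2 + (½)*(-60) = -2 - 30 = -32)
X(1, -3) - q(W) = (-1 + 1) - 1*(-32) = 0 + 32 = 32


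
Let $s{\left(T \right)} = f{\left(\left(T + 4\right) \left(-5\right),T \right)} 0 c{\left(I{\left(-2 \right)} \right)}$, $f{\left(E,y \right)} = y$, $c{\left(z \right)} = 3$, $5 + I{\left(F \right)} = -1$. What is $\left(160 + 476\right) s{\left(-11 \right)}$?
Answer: $0$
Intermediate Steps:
$I{\left(F \right)} = -6$ ($I{\left(F \right)} = -5 - 1 = -6$)
$s{\left(T \right)} = 0$ ($s{\left(T \right)} = T 0 \cdot 3 = T 0 = 0$)
$\left(160 + 476\right) s{\left(-11 \right)} = \left(160 + 476\right) 0 = 636 \cdot 0 = 0$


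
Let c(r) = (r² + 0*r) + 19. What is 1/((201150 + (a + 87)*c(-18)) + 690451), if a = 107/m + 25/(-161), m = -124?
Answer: 2852/2626956561 ≈ 1.0857e-6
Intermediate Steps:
c(r) = 19 + r² (c(r) = (r² + 0) + 19 = r² + 19 = 19 + r²)
a = -20327/19964 (a = 107/(-124) + 25/(-161) = 107*(-1/124) + 25*(-1/161) = -107/124 - 25/161 = -20327/19964 ≈ -1.0182)
1/((201150 + (a + 87)*c(-18)) + 690451) = 1/((201150 + (-20327/19964 + 87)*(19 + (-18)²)) + 690451) = 1/((201150 + 1716541*(19 + 324)/19964) + 690451) = 1/((201150 + (1716541/19964)*343) + 690451) = 1/((201150 + 84110509/2852) + 690451) = 1/(657790309/2852 + 690451) = 1/(2626956561/2852) = 2852/2626956561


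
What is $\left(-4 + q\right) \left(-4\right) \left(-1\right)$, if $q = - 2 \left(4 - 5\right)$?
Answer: $-8$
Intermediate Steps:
$q = 2$ ($q = \left(-2\right) \left(-1\right) = 2$)
$\left(-4 + q\right) \left(-4\right) \left(-1\right) = \left(-4 + 2\right) \left(-4\right) \left(-1\right) = \left(-2\right) \left(-4\right) \left(-1\right) = 8 \left(-1\right) = -8$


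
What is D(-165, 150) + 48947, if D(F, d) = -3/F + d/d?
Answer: 2692141/55 ≈ 48948.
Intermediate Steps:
D(F, d) = 1 - 3/F (D(F, d) = -3/F + 1 = 1 - 3/F)
D(-165, 150) + 48947 = (-3 - 165)/(-165) + 48947 = -1/165*(-168) + 48947 = 56/55 + 48947 = 2692141/55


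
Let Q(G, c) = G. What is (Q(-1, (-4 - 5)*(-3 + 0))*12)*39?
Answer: -468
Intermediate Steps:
(Q(-1, (-4 - 5)*(-3 + 0))*12)*39 = -1*12*39 = -12*39 = -468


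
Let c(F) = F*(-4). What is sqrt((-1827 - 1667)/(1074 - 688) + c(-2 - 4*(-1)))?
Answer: I*sqrt(635163)/193 ≈ 4.1294*I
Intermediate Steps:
c(F) = -4*F
sqrt((-1827 - 1667)/(1074 - 688) + c(-2 - 4*(-1))) = sqrt((-1827 - 1667)/(1074 - 688) - 4*(-2 - 4*(-1))) = sqrt(-3494/386 - 4*(-2 + 4)) = sqrt(-3494*1/386 - 4*2) = sqrt(-1747/193 - 8) = sqrt(-3291/193) = I*sqrt(635163)/193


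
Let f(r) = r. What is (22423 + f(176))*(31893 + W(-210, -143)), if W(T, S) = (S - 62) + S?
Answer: 712885455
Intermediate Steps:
W(T, S) = -62 + 2*S (W(T, S) = (-62 + S) + S = -62 + 2*S)
(22423 + f(176))*(31893 + W(-210, -143)) = (22423 + 176)*(31893 + (-62 + 2*(-143))) = 22599*(31893 + (-62 - 286)) = 22599*(31893 - 348) = 22599*31545 = 712885455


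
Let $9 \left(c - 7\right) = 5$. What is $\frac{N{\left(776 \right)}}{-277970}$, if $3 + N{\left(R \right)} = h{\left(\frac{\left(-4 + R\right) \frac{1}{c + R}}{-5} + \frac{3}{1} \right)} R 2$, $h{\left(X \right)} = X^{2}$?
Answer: $- \frac{86112728823}{1963585765750} \approx -0.043855$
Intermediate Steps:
$c = \frac{68}{9}$ ($c = 7 + \frac{1}{9} \cdot 5 = 7 + \frac{5}{9} = \frac{68}{9} \approx 7.5556$)
$N{\left(R \right)} = -3 + 2 R \left(3 - \frac{-4 + R}{5 \left(\frac{68}{9} + R\right)}\right)^{2}$ ($N{\left(R \right)} = -3 + \left(\frac{\left(-4 + R\right) \frac{1}{\frac{68}{9} + R}}{-5} + \frac{3}{1}\right)^{2} R 2 = -3 + \left(\frac{-4 + R}{\frac{68}{9} + R} \left(- \frac{1}{5}\right) + 3 \cdot 1\right)^{2} R 2 = -3 + \left(- \frac{-4 + R}{5 \left(\frac{68}{9} + R\right)} + 3\right)^{2} R 2 = -3 + \left(3 - \frac{-4 + R}{5 \left(\frac{68}{9} + R\right)}\right)^{2} R 2 = -3 + R \left(3 - \frac{-4 + R}{5 \left(\frac{68}{9} + R\right)}\right)^{2} \cdot 2 = -3 + 2 R \left(3 - \frac{-4 + R}{5 \left(\frac{68}{9} + R\right)}\right)^{2}$)
$\frac{N{\left(776 \right)}}{-277970} = \frac{\frac{3}{25} \frac{1}{4624 + 81 \cdot 776^{2} + 1224 \cdot 776} \left(-115600 + 10584 \cdot 776^{3} + 175383 \cdot 776^{2} + 712824 \cdot 776\right)}{-277970} = \frac{3 \left(-115600 + 10584 \cdot 467288576 + 175383 \cdot 602176 + 553151424\right)}{25 \left(4624 + 81 \cdot 602176 + 949824\right)} \left(- \frac{1}{277970}\right) = \frac{3 \left(-115600 + 4945782288384 + 105611433408 + 553151424\right)}{25 \left(4624 + 48776256 + 949824\right)} \left(- \frac{1}{277970}\right) = \frac{3}{25} \cdot \frac{1}{49730704} \cdot 5051946757616 \left(- \frac{1}{277970}\right) = \frac{947240017053}{77704225} \left(- \frac{1}{277970}\right) = - \frac{86112728823}{1963585765750}$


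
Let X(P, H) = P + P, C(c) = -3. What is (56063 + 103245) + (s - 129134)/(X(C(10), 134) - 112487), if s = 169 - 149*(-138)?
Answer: 17921143247/112493 ≈ 1.5931e+5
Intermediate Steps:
X(P, H) = 2*P
s = 20731 (s = 169 + 20562 = 20731)
(56063 + 103245) + (s - 129134)/(X(C(10), 134) - 112487) = (56063 + 103245) + (20731 - 129134)/(2*(-3) - 112487) = 159308 - 108403/(-6 - 112487) = 159308 - 108403/(-112493) = 159308 - 108403*(-1/112493) = 159308 + 108403/112493 = 17921143247/112493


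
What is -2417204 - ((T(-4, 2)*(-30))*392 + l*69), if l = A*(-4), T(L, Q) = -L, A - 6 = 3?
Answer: -2367680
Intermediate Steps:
A = 9 (A = 6 + 3 = 9)
l = -36 (l = 9*(-4) = -36)
-2417204 - ((T(-4, 2)*(-30))*392 + l*69) = -2417204 - ((-1*(-4)*(-30))*392 - 36*69) = -2417204 - ((4*(-30))*392 - 2484) = -2417204 - (-120*392 - 2484) = -2417204 - (-47040 - 2484) = -2417204 - 1*(-49524) = -2417204 + 49524 = -2367680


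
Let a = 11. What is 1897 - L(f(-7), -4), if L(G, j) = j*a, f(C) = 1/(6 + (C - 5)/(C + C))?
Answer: 1941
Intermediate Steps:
f(C) = 1/(6 + (-5 + C)/(2*C)) (f(C) = 1/(6 + (-5 + C)/((2*C))) = 1/(6 + (-5 + C)*(1/(2*C))) = 1/(6 + (-5 + C)/(2*C)))
L(G, j) = 11*j (L(G, j) = j*11 = 11*j)
1897 - L(f(-7), -4) = 1897 - 11*(-4) = 1897 - 1*(-44) = 1897 + 44 = 1941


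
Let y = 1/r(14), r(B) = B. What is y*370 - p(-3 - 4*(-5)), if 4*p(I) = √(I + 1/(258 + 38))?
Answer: 185/7 - √372442/592 ≈ 25.398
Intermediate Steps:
y = 1/14 ≈ 0.071429
p(I) = √(1/296 + I)/4 (p(I) = √(I + 1/(258 + 38))/4 = √(I + 1/296)/4 = √(1/296 + I)/4)
y*370 - p(-3 - 4*(-5)) = (1/14)*370 - √(74 + 21904*(-3 - 4*(-5)))/592 = 185/7 - √(74 + 21904*(-3 + 20))/592 = 185/7 - √(74 + 21904*17)/592 = 185/7 - √(74 + 372368)/592 = 185/7 - √372442/592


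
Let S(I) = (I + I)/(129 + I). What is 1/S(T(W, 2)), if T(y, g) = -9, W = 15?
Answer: -20/3 ≈ -6.6667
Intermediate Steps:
S(I) = 2*I/(129 + I) (S(I) = (2*I)/(129 + I) = 2*I/(129 + I))
1/S(T(W, 2)) = 1/(2*(-9)/(129 - 9)) = 1/(2*(-9)/120) = 1/(2*(-9)*(1/120)) = 1/(-3/20) = -20/3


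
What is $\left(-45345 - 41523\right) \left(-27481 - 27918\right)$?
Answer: $4812400332$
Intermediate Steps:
$\left(-45345 - 41523\right) \left(-27481 - 27918\right) = \left(-86868\right) \left(-55399\right) = 4812400332$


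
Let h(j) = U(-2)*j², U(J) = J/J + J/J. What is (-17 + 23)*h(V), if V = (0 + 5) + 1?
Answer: 432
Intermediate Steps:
U(J) = 2 (U(J) = 1 + 1 = 2)
V = 6 (V = 5 + 1 = 6)
h(j) = 2*j²
(-17 + 23)*h(V) = (-17 + 23)*(2*6²) = 6*(2*36) = 6*72 = 432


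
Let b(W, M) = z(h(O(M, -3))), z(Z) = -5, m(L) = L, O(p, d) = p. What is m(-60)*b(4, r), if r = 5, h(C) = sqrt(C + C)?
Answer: 300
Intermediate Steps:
h(C) = sqrt(2)*sqrt(C) (h(C) = sqrt(2*C) = sqrt(2)*sqrt(C))
b(W, M) = -5
m(-60)*b(4, r) = -60*(-5) = 300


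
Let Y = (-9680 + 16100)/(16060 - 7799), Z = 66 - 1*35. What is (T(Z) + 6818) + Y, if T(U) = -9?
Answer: 56255569/8261 ≈ 6809.8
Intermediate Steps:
Z = 31 (Z = 66 - 35 = 31)
Y = 6420/8261 ≈ 0.77715
(T(Z) + 6818) + Y = (-9 + 6818) + 6420/8261 = 6809 + 6420/8261 = 56255569/8261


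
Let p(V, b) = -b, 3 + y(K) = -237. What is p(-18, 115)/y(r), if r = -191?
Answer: 23/48 ≈ 0.47917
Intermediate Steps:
y(K) = -240 (y(K) = -3 - 237 = -240)
p(-18, 115)/y(r) = -1*115/(-240) = -115*(-1/240) = 23/48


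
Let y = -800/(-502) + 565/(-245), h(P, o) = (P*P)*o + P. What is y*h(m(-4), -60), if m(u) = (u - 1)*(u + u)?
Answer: 840897480/12299 ≈ 68371.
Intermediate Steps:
m(u) = 2*u*(-1 + u) (m(u) = (-1 + u)*(2*u) = 2*u*(-1 + u))
h(P, o) = P + o*P**2 (h(P, o) = P**2*o + P = o*P**2 + P = P + o*P**2)
y = -8763/12299 (y = -800*(-1/502) + 565*(-1/245) = 400/251 - 113/49 = -8763/12299 ≈ -0.71250)
y*h(m(-4), -60) = -8763*2*(-4)*(-1 - 4)*(1 + (2*(-4)*(-1 - 4))*(-60))/12299 = -8763*2*(-4)*(-5)*(1 + (2*(-4)*(-5))*(-60))/12299 = -350520*(1 + 40*(-60))/12299 = -350520*(1 - 2400)/12299 = -350520*(-2399)/12299 = -8763/12299*(-95960) = 840897480/12299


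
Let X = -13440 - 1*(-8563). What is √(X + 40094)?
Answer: 3*√3913 ≈ 187.66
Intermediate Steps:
X = -4877 (X = -13440 + 8563 = -4877)
√(X + 40094) = √(-4877 + 40094) = √35217 = 3*√3913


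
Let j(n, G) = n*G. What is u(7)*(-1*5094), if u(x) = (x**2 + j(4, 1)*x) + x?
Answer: -427896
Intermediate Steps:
j(n, G) = G*n
u(x) = x**2 + 5*x (u(x) = (x**2 + (1*4)*x) + x = (x**2 + 4*x) + x = x**2 + 5*x)
u(7)*(-1*5094) = (7*(5 + 7))*(-1*5094) = (7*12)*(-5094) = 84*(-5094) = -427896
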